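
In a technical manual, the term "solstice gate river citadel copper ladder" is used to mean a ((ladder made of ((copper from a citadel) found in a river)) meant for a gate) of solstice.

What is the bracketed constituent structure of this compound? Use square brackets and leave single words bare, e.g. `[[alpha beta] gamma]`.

The outermost head in the paraphrase is "ladder" (specifically "gate river citadel copper ladder"), modified by "solstice".
Inside "gate river citadel copper ladder": head "ladder" (specifically "river citadel copper ladder"), modifier "gate".
Inside "river citadel copper ladder": head "ladder", modifier "river citadel copper".
Inside "river citadel copper": head "copper" (specifically "citadel copper"), modifier "river".
Inside "citadel copper": head "copper", modifier "citadel".
So the structure is [solstice [gate [[river [citadel copper]] ladder]]].

[solstice [gate [[river [citadel copper]] ladder]]]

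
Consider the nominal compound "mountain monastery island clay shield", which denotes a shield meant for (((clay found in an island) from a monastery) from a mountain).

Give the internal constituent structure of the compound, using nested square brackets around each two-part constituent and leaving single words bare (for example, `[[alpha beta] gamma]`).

Whole compound: head "shield", modifier "mountain monastery island clay".
Within "mountain monastery island clay", the head is "clay" (specifically "monastery island clay") and the modifier is "mountain".
Within "monastery island clay", the head is "clay" (specifically "island clay") and the modifier is "monastery".
Within "island clay", the head is "clay" and the modifier is "island".
So the structure is [[mountain [monastery [island clay]]] shield].

[[mountain [monastery [island clay]]] shield]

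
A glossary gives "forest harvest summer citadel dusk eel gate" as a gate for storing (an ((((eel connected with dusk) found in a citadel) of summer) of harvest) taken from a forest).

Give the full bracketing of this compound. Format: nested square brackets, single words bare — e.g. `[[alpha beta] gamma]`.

[[forest [harvest [summer [citadel [dusk eel]]]]] gate]

The outermost head in the paraphrase is "gate", modified by "forest harvest summer citadel dusk eel".
Within "forest harvest summer citadel dusk eel", the head is "eel" (specifically "harvest summer citadel dusk eel") and the modifier is "forest".
Within "harvest summer citadel dusk eel", the head is "eel" (specifically "summer citadel dusk eel") and the modifier is "harvest".
Within "summer citadel dusk eel", the head is "eel" (specifically "citadel dusk eel") and the modifier is "summer".
Within "citadel dusk eel", the head is "eel" (specifically "dusk eel") and the modifier is "citadel".
Within "dusk eel", the head is "eel" and the modifier is "dusk".
Assembled: [[forest [harvest [summer [citadel [dusk eel]]]]] gate].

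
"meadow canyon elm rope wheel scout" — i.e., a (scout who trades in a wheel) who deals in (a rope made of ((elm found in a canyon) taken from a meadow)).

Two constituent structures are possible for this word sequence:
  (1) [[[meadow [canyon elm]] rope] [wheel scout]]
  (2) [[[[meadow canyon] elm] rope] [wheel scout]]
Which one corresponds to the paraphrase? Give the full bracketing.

The paraphrase's head is the "scout" part ("wheel scout"); its modifier is "meadow canyon elm rope".
That top-level split, carried through the inner groups, gives [[[meadow [canyon elm]] rope] [wheel scout]].

[[[meadow [canyon elm]] rope] [wheel scout]]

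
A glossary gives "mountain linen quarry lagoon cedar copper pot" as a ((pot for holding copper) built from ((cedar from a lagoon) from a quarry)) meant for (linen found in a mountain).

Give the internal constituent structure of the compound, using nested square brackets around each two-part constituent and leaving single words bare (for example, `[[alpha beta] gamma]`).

[[mountain linen] [[quarry [lagoon cedar]] [copper pot]]]

The outermost head in the paraphrase is "pot" (specifically "quarry lagoon cedar copper pot"), modified by "mountain linen".
Inside "mountain linen": head "linen", modifier "mountain".
Inside "quarry lagoon cedar copper pot": head "pot" (specifically "copper pot"), modifier "quarry lagoon cedar".
Inside "quarry lagoon cedar": head "cedar" (specifically "lagoon cedar"), modifier "quarry".
Inside "lagoon cedar": head "cedar", modifier "lagoon".
Inside "copper pot": head "pot", modifier "copper".
So the structure is [[mountain linen] [[quarry [lagoon cedar]] [copper pot]]].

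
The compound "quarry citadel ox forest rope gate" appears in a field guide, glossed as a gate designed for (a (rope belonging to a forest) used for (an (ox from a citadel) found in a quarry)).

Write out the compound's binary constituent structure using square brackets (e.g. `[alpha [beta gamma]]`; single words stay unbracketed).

[[[quarry [citadel ox]] [forest rope]] gate]

Whole compound: head "gate", modifier "quarry citadel ox forest rope".
Within "quarry citadel ox forest rope", the head is "rope" (specifically "forest rope") and the modifier is "quarry citadel ox".
Within "quarry citadel ox", the head is "ox" (specifically "citadel ox") and the modifier is "quarry".
Within "citadel ox", the head is "ox" and the modifier is "citadel".
Within "forest rope", the head is "rope" and the modifier is "forest".
So the structure is [[[quarry [citadel ox]] [forest rope]] gate].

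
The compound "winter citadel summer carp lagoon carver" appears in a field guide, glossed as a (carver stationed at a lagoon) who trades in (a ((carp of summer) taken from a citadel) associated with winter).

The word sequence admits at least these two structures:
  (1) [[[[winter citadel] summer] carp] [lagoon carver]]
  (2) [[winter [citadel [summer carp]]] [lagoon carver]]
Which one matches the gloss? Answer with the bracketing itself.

[[winter [citadel [summer carp]]] [lagoon carver]]

The paraphrase's head is the "carver" part ("lagoon carver"); its modifier is "winter citadel summer carp".
That top-level split, carried through the inner groups, gives [[winter [citadel [summer carp]]] [lagoon carver]].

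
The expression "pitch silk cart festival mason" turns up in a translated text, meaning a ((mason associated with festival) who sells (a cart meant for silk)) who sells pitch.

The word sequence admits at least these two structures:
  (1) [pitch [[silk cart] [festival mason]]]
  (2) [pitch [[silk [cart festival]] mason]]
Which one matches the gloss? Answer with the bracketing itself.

[pitch [[silk cart] [festival mason]]]

The paraphrase's head is the "mason" part ("silk cart festival mason"); its modifier is "pitch".
That top-level split, carried through the inner groups, gives [pitch [[silk cart] [festival mason]]].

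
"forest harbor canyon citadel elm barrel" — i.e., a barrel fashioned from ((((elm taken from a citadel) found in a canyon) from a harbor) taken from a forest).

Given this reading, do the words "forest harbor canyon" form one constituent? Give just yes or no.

no

The top-level split is [forest harbor canyon citadel elm] [barrel]; the full structure is [[forest [harbor [canyon [citadel elm]]]] barrel].
"forest harbor canyon" straddles a constituent boundary, so it is not a single unit.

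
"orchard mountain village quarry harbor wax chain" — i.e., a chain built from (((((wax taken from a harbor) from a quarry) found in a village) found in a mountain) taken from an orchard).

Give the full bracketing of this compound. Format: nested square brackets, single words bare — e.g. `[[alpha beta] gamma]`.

[[orchard [mountain [village [quarry [harbor wax]]]]] chain]

At the top level: head "chain"; modifier "orchard mountain village quarry harbor wax".
Within "orchard mountain village quarry harbor wax", the head is "wax" (specifically "mountain village quarry harbor wax") and the modifier is "orchard".
Within "mountain village quarry harbor wax", the head is "wax" (specifically "village quarry harbor wax") and the modifier is "mountain".
Within "village quarry harbor wax", the head is "wax" (specifically "quarry harbor wax") and the modifier is "village".
Within "quarry harbor wax", the head is "wax" (specifically "harbor wax") and the modifier is "quarry".
Within "harbor wax", the head is "wax" and the modifier is "harbor".
Assembled: [[orchard [mountain [village [quarry [harbor wax]]]]] chain].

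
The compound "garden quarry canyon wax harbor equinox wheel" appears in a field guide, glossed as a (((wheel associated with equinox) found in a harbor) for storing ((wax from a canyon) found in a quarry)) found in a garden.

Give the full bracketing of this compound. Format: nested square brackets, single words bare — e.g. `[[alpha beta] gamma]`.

The outermost head in the paraphrase is "wheel" (specifically "quarry canyon wax harbor equinox wheel"), modified by "garden".
Inside "quarry canyon wax harbor equinox wheel": head "wheel" (specifically "harbor equinox wheel"), modifier "quarry canyon wax".
Inside "quarry canyon wax": head "wax" (specifically "canyon wax"), modifier "quarry".
Inside "canyon wax": head "wax", modifier "canyon".
Inside "harbor equinox wheel": head "wheel" (specifically "equinox wheel"), modifier "harbor".
Inside "equinox wheel": head "wheel", modifier "equinox".
Putting it together: [garden [[quarry [canyon wax]] [harbor [equinox wheel]]]].

[garden [[quarry [canyon wax]] [harbor [equinox wheel]]]]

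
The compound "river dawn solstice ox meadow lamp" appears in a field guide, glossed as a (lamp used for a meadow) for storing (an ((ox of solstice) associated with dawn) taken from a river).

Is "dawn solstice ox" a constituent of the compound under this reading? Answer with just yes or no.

yes

The paraphrase groups the words so that "dawn solstice ox" is one unit: it corresponds to a single parenthesized sub-phrase.
The full structure is [[river [dawn [solstice ox]]] [meadow lamp]], in which [dawn solstice ox] is a constituent.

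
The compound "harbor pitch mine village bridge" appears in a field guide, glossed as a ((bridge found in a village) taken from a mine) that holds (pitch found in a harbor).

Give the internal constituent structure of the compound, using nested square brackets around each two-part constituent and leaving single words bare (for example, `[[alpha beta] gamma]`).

Overall it is a kind of bridge (specifically "mine village bridge"); the modifier is "harbor pitch".
"harbor pitch" → head "pitch", modifier "harbor".
"mine village bridge" → head "bridge" (specifically "village bridge"), modifier "mine".
"village bridge" → head "bridge", modifier "village".
So the structure is [[harbor pitch] [mine [village bridge]]].

[[harbor pitch] [mine [village bridge]]]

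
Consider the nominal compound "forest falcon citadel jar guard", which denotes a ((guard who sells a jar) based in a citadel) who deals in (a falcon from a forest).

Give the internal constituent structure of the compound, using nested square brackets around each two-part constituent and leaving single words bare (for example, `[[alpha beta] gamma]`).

Overall it is a kind of guard (specifically "citadel jar guard"); the modifier is "forest falcon".
Within "forest falcon", the head is "falcon" and the modifier is "forest".
Within "citadel jar guard", the head is "guard" (specifically "jar guard") and the modifier is "citadel".
Within "jar guard", the head is "guard" and the modifier is "jar".
Assembled: [[forest falcon] [citadel [jar guard]]].

[[forest falcon] [citadel [jar guard]]]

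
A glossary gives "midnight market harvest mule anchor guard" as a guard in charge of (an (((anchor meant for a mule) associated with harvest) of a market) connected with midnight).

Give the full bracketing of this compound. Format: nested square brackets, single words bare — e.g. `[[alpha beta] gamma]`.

Whole compound: head "guard", modifier "midnight market harvest mule anchor".
"midnight market harvest mule anchor" → head "anchor" (specifically "market harvest mule anchor"), modifier "midnight".
"market harvest mule anchor" → head "anchor" (specifically "harvest mule anchor"), modifier "market".
"harvest mule anchor" → head "anchor" (specifically "mule anchor"), modifier "harvest".
"mule anchor" → head "anchor", modifier "mule".
Assembled: [[midnight [market [harvest [mule anchor]]]] guard].

[[midnight [market [harvest [mule anchor]]]] guard]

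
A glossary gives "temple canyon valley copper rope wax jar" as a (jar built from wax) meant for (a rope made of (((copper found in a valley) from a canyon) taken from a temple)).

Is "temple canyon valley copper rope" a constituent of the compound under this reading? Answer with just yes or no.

yes

The paraphrase groups the words so that "temple canyon valley copper rope" is one unit: it corresponds to a single parenthesized sub-phrase.
The full structure is [[[temple [canyon [valley copper]]] rope] [wax jar]], in which [temple canyon valley copper rope] is a constituent.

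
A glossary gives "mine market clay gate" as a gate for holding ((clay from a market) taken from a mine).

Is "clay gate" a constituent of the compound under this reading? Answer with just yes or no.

no

The top-level split is [mine market clay] [gate]; the full structure is [[mine [market clay]] gate].
"clay gate" straddles a constituent boundary, so it is not a single unit.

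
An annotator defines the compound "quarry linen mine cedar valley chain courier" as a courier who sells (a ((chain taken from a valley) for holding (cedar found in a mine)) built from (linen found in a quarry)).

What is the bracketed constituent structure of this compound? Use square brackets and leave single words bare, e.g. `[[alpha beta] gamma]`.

Whole compound: head "courier", modifier "quarry linen mine cedar valley chain".
"quarry linen mine cedar valley chain" → head "chain" (specifically "mine cedar valley chain"), modifier "quarry linen".
"quarry linen" → head "linen", modifier "quarry".
"mine cedar valley chain" → head "chain" (specifically "valley chain"), modifier "mine cedar".
"mine cedar" → head "cedar", modifier "mine".
"valley chain" → head "chain", modifier "valley".
Assembled: [[[quarry linen] [[mine cedar] [valley chain]]] courier].

[[[quarry linen] [[mine cedar] [valley chain]]] courier]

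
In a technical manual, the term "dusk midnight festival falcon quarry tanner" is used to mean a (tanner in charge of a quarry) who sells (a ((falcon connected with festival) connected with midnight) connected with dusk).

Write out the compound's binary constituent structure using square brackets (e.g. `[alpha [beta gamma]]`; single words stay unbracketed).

[[dusk [midnight [festival falcon]]] [quarry tanner]]

The outermost head in the paraphrase is "tanner" (specifically "quarry tanner"), modified by "dusk midnight festival falcon".
Within "dusk midnight festival falcon", the head is "falcon" (specifically "midnight festival falcon") and the modifier is "dusk".
Within "midnight festival falcon", the head is "falcon" (specifically "festival falcon") and the modifier is "midnight".
Within "festival falcon", the head is "falcon" and the modifier is "festival".
Within "quarry tanner", the head is "tanner" and the modifier is "quarry".
So the structure is [[dusk [midnight [festival falcon]]] [quarry tanner]].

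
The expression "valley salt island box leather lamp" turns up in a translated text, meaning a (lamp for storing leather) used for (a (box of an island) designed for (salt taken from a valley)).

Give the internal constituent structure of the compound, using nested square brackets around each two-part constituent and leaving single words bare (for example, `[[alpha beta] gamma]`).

At the top level: head "lamp" (specifically "leather lamp"); modifier "valley salt island box".
Inside "valley salt island box": head "box" (specifically "island box"), modifier "valley salt".
Inside "valley salt": head "salt", modifier "valley".
Inside "island box": head "box", modifier "island".
Inside "leather lamp": head "lamp", modifier "leather".
So the structure is [[[valley salt] [island box]] [leather lamp]].

[[[valley salt] [island box]] [leather lamp]]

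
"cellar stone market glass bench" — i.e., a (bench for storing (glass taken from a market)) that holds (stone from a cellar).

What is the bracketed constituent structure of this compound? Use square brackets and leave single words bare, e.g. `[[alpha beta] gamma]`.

[[cellar stone] [[market glass] bench]]

Whole compound: head "bench" (specifically "market glass bench"), modifier "cellar stone".
Inside "cellar stone": head "stone", modifier "cellar".
Inside "market glass bench": head "bench", modifier "market glass".
Inside "market glass": head "glass", modifier "market".
Assembled: [[cellar stone] [[market glass] bench]].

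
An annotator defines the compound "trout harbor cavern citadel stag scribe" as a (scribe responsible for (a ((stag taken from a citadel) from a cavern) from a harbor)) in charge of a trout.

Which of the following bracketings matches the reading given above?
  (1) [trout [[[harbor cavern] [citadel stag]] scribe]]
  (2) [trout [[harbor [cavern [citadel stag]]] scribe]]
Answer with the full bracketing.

The paraphrase's head is the "scribe" part ("harbor cavern citadel stag scribe"); its modifier is "trout".
That top-level split, carried through the inner groups, gives [trout [[harbor [cavern [citadel stag]]] scribe]].

[trout [[harbor [cavern [citadel stag]]] scribe]]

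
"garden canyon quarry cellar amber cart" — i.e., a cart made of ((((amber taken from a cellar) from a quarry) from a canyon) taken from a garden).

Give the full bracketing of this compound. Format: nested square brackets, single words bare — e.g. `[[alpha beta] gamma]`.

The outermost head in the paraphrase is "cart", modified by "garden canyon quarry cellar amber".
Inside "garden canyon quarry cellar amber": head "amber" (specifically "canyon quarry cellar amber"), modifier "garden".
Inside "canyon quarry cellar amber": head "amber" (specifically "quarry cellar amber"), modifier "canyon".
Inside "quarry cellar amber": head "amber" (specifically "cellar amber"), modifier "quarry".
Inside "cellar amber": head "amber", modifier "cellar".
So the structure is [[garden [canyon [quarry [cellar amber]]]] cart].

[[garden [canyon [quarry [cellar amber]]]] cart]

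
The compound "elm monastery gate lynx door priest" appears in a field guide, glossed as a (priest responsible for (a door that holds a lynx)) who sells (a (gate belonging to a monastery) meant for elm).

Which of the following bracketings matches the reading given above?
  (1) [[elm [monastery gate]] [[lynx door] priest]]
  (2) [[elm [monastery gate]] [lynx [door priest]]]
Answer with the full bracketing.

[[elm [monastery gate]] [[lynx door] priest]]

The paraphrase's head is the "priest" part ("lynx door priest"); its modifier is "elm monastery gate".
That top-level split, carried through the inner groups, gives [[elm [monastery gate]] [[lynx door] priest]].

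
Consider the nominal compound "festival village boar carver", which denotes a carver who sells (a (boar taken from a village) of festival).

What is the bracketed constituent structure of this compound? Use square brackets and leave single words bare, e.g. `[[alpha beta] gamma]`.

[[festival [village boar]] carver]

Whole compound: head "carver", modifier "festival village boar".
Within "festival village boar", the head is "boar" (specifically "village boar") and the modifier is "festival".
Within "village boar", the head is "boar" and the modifier is "village".
So the structure is [[festival [village boar]] carver].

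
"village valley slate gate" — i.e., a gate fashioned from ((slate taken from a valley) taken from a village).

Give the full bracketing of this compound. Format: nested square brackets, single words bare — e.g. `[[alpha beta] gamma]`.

[[village [valley slate]] gate]

Whole compound: head "gate", modifier "village valley slate".
Within "village valley slate", the head is "slate" (specifically "valley slate") and the modifier is "village".
Within "valley slate", the head is "slate" and the modifier is "valley".
So the structure is [[village [valley slate]] gate].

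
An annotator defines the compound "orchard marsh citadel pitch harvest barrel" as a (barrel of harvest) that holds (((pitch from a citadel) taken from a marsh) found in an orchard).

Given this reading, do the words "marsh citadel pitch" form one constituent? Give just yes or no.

The paraphrase groups the words so that "marsh citadel pitch" is one unit: it corresponds to a single parenthesized sub-phrase.
The full structure is [[orchard [marsh [citadel pitch]]] [harvest barrel]], in which [marsh citadel pitch] is a constituent.

yes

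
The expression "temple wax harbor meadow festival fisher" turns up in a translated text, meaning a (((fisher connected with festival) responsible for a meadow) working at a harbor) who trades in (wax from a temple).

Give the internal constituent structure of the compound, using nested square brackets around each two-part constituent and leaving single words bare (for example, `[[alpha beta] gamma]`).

[[temple wax] [harbor [meadow [festival fisher]]]]

At the top level: head "fisher" (specifically "harbor meadow festival fisher"); modifier "temple wax".
Inside "temple wax": head "wax", modifier "temple".
Inside "harbor meadow festival fisher": head "fisher" (specifically "meadow festival fisher"), modifier "harbor".
Inside "meadow festival fisher": head "fisher" (specifically "festival fisher"), modifier "meadow".
Inside "festival fisher": head "fisher", modifier "festival".
So the structure is [[temple wax] [harbor [meadow [festival fisher]]]].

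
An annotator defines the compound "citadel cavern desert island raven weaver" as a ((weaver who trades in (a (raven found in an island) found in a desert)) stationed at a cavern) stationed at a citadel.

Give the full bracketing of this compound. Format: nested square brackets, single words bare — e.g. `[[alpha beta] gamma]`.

[citadel [cavern [[desert [island raven]] weaver]]]

At the top level: head "weaver" (specifically "cavern desert island raven weaver"); modifier "citadel".
Within "cavern desert island raven weaver", the head is "weaver" (specifically "desert island raven weaver") and the modifier is "cavern".
Within "desert island raven weaver", the head is "weaver" and the modifier is "desert island raven".
Within "desert island raven", the head is "raven" (specifically "island raven") and the modifier is "desert".
Within "island raven", the head is "raven" and the modifier is "island".
So the structure is [citadel [cavern [[desert [island raven]] weaver]]].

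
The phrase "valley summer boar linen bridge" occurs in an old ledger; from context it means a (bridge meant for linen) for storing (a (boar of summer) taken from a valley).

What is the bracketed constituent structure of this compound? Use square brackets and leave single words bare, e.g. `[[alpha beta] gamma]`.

At the top level: head "bridge" (specifically "linen bridge"); modifier "valley summer boar".
Inside "valley summer boar": head "boar" (specifically "summer boar"), modifier "valley".
Inside "summer boar": head "boar", modifier "summer".
Inside "linen bridge": head "bridge", modifier "linen".
So the structure is [[valley [summer boar]] [linen bridge]].

[[valley [summer boar]] [linen bridge]]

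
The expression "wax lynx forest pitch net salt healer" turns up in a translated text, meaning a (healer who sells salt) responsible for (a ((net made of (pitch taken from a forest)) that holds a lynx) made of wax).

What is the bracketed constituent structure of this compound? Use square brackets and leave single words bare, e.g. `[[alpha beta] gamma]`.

Overall it is a kind of healer (specifically "salt healer"); the modifier is "wax lynx forest pitch net".
"wax lynx forest pitch net" → head "net" (specifically "lynx forest pitch net"), modifier "wax".
"lynx forest pitch net" → head "net" (specifically "forest pitch net"), modifier "lynx".
"forest pitch net" → head "net", modifier "forest pitch".
"forest pitch" → head "pitch", modifier "forest".
"salt healer" → head "healer", modifier "salt".
So the structure is [[wax [lynx [[forest pitch] net]]] [salt healer]].

[[wax [lynx [[forest pitch] net]]] [salt healer]]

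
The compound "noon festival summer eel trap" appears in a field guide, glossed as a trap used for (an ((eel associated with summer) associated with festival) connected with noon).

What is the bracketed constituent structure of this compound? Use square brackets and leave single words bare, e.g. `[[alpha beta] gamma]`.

[[noon [festival [summer eel]]] trap]

The outermost head in the paraphrase is "trap", modified by "noon festival summer eel".
Inside "noon festival summer eel": head "eel" (specifically "festival summer eel"), modifier "noon".
Inside "festival summer eel": head "eel" (specifically "summer eel"), modifier "festival".
Inside "summer eel": head "eel", modifier "summer".
Assembled: [[noon [festival [summer eel]]] trap].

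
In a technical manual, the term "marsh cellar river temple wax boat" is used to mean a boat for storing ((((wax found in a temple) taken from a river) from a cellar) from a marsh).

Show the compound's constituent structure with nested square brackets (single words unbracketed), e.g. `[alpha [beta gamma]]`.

[[marsh [cellar [river [temple wax]]]] boat]

Whole compound: head "boat", modifier "marsh cellar river temple wax".
Within "marsh cellar river temple wax", the head is "wax" (specifically "cellar river temple wax") and the modifier is "marsh".
Within "cellar river temple wax", the head is "wax" (specifically "river temple wax") and the modifier is "cellar".
Within "river temple wax", the head is "wax" (specifically "temple wax") and the modifier is "river".
Within "temple wax", the head is "wax" and the modifier is "temple".
So the structure is [[marsh [cellar [river [temple wax]]]] boat].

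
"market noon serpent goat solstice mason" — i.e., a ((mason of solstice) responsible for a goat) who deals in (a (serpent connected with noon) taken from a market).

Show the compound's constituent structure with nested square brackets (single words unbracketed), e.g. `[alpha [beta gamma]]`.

Whole compound: head "mason" (specifically "goat solstice mason"), modifier "market noon serpent".
Inside "market noon serpent": head "serpent" (specifically "noon serpent"), modifier "market".
Inside "noon serpent": head "serpent", modifier "noon".
Inside "goat solstice mason": head "mason" (specifically "solstice mason"), modifier "goat".
Inside "solstice mason": head "mason", modifier "solstice".
Assembled: [[market [noon serpent]] [goat [solstice mason]]].

[[market [noon serpent]] [goat [solstice mason]]]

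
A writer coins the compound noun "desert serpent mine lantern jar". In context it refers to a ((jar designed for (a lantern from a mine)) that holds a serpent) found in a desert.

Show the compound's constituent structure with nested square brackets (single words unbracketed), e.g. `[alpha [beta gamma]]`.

The outermost head in the paraphrase is "jar" (specifically "serpent mine lantern jar"), modified by "desert".
Inside "serpent mine lantern jar": head "jar" (specifically "mine lantern jar"), modifier "serpent".
Inside "mine lantern jar": head "jar", modifier "mine lantern".
Inside "mine lantern": head "lantern", modifier "mine".
Assembled: [desert [serpent [[mine lantern] jar]]].

[desert [serpent [[mine lantern] jar]]]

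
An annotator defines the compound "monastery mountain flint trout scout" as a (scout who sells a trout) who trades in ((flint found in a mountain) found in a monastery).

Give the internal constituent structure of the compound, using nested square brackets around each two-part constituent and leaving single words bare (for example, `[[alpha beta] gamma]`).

[[monastery [mountain flint]] [trout scout]]

Whole compound: head "scout" (specifically "trout scout"), modifier "monastery mountain flint".
Within "monastery mountain flint", the head is "flint" (specifically "mountain flint") and the modifier is "monastery".
Within "mountain flint", the head is "flint" and the modifier is "mountain".
Within "trout scout", the head is "scout" and the modifier is "trout".
So the structure is [[monastery [mountain flint]] [trout scout]].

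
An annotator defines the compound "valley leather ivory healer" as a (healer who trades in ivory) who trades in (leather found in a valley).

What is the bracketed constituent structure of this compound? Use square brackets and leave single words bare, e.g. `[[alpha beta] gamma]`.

Whole compound: head "healer" (specifically "ivory healer"), modifier "valley leather".
Inside "valley leather": head "leather", modifier "valley".
Inside "ivory healer": head "healer", modifier "ivory".
Putting it together: [[valley leather] [ivory healer]].

[[valley leather] [ivory healer]]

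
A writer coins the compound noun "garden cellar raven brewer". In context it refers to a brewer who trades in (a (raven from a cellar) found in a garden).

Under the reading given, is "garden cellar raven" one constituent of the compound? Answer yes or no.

yes

The paraphrase groups the words so that "garden cellar raven" is one unit: it corresponds to a single parenthesized sub-phrase.
The full structure is [[garden [cellar raven]] brewer], in which [garden cellar raven] is a constituent.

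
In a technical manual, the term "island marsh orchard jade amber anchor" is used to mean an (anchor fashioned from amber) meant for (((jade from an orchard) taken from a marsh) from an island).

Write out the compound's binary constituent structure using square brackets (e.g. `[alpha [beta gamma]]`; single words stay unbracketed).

At the top level: head "anchor" (specifically "amber anchor"); modifier "island marsh orchard jade".
Inside "island marsh orchard jade": head "jade" (specifically "marsh orchard jade"), modifier "island".
Inside "marsh orchard jade": head "jade" (specifically "orchard jade"), modifier "marsh".
Inside "orchard jade": head "jade", modifier "orchard".
Inside "amber anchor": head "anchor", modifier "amber".
So the structure is [[island [marsh [orchard jade]]] [amber anchor]].

[[island [marsh [orchard jade]]] [amber anchor]]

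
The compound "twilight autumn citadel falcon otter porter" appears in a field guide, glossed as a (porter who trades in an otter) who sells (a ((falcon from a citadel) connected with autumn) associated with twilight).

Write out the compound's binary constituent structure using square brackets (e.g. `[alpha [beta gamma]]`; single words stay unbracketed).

Overall it is a kind of porter (specifically "otter porter"); the modifier is "twilight autumn citadel falcon".
"twilight autumn citadel falcon" → head "falcon" (specifically "autumn citadel falcon"), modifier "twilight".
"autumn citadel falcon" → head "falcon" (specifically "citadel falcon"), modifier "autumn".
"citadel falcon" → head "falcon", modifier "citadel".
"otter porter" → head "porter", modifier "otter".
Putting it together: [[twilight [autumn [citadel falcon]]] [otter porter]].

[[twilight [autumn [citadel falcon]]] [otter porter]]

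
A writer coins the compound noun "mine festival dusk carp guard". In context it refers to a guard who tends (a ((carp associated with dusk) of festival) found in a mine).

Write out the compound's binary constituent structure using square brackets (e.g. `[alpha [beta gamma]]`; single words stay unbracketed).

Overall it is a kind of guard; the modifier is "mine festival dusk carp".
Within "mine festival dusk carp", the head is "carp" (specifically "festival dusk carp") and the modifier is "mine".
Within "festival dusk carp", the head is "carp" (specifically "dusk carp") and the modifier is "festival".
Within "dusk carp", the head is "carp" and the modifier is "dusk".
Assembled: [[mine [festival [dusk carp]]] guard].

[[mine [festival [dusk carp]]] guard]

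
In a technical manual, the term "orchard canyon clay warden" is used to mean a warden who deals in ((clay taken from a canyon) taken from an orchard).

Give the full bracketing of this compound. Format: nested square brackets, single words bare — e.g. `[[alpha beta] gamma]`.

[[orchard [canyon clay]] warden]

Overall it is a kind of warden; the modifier is "orchard canyon clay".
Inside "orchard canyon clay": head "clay" (specifically "canyon clay"), modifier "orchard".
Inside "canyon clay": head "clay", modifier "canyon".
Putting it together: [[orchard [canyon clay]] warden].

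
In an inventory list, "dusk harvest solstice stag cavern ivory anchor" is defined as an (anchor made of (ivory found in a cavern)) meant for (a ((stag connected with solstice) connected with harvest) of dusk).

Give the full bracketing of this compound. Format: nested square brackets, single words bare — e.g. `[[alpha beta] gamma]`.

[[dusk [harvest [solstice stag]]] [[cavern ivory] anchor]]

Overall it is a kind of anchor (specifically "cavern ivory anchor"); the modifier is "dusk harvest solstice stag".
"dusk harvest solstice stag" → head "stag" (specifically "harvest solstice stag"), modifier "dusk".
"harvest solstice stag" → head "stag" (specifically "solstice stag"), modifier "harvest".
"solstice stag" → head "stag", modifier "solstice".
"cavern ivory anchor" → head "anchor", modifier "cavern ivory".
"cavern ivory" → head "ivory", modifier "cavern".
Assembled: [[dusk [harvest [solstice stag]]] [[cavern ivory] anchor]].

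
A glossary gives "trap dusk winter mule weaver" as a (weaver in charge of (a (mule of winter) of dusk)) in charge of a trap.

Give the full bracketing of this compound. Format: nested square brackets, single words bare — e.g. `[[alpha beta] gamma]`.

Overall it is a kind of weaver (specifically "dusk winter mule weaver"); the modifier is "trap".
Within "dusk winter mule weaver", the head is "weaver" and the modifier is "dusk winter mule".
Within "dusk winter mule", the head is "mule" (specifically "winter mule") and the modifier is "dusk".
Within "winter mule", the head is "mule" and the modifier is "winter".
Assembled: [trap [[dusk [winter mule]] weaver]].

[trap [[dusk [winter mule]] weaver]]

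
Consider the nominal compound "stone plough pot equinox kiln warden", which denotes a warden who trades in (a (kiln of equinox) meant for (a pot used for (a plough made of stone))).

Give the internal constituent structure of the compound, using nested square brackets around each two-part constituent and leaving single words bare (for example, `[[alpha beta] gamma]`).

[[[[stone plough] pot] [equinox kiln]] warden]

Whole compound: head "warden", modifier "stone plough pot equinox kiln".
Inside "stone plough pot equinox kiln": head "kiln" (specifically "equinox kiln"), modifier "stone plough pot".
Inside "stone plough pot": head "pot", modifier "stone plough".
Inside "stone plough": head "plough", modifier "stone".
Inside "equinox kiln": head "kiln", modifier "equinox".
So the structure is [[[[stone plough] pot] [equinox kiln]] warden].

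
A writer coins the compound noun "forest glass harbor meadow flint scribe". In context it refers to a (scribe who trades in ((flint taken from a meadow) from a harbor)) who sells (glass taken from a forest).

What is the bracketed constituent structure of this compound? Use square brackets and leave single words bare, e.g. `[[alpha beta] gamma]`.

At the top level: head "scribe" (specifically "harbor meadow flint scribe"); modifier "forest glass".
Inside "forest glass": head "glass", modifier "forest".
Inside "harbor meadow flint scribe": head "scribe", modifier "harbor meadow flint".
Inside "harbor meadow flint": head "flint" (specifically "meadow flint"), modifier "harbor".
Inside "meadow flint": head "flint", modifier "meadow".
Assembled: [[forest glass] [[harbor [meadow flint]] scribe]].

[[forest glass] [[harbor [meadow flint]] scribe]]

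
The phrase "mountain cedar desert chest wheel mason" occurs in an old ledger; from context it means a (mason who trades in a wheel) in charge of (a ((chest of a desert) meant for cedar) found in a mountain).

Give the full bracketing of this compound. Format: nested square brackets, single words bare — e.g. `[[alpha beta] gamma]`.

[[mountain [cedar [desert chest]]] [wheel mason]]

At the top level: head "mason" (specifically "wheel mason"); modifier "mountain cedar desert chest".
Inside "mountain cedar desert chest": head "chest" (specifically "cedar desert chest"), modifier "mountain".
Inside "cedar desert chest": head "chest" (specifically "desert chest"), modifier "cedar".
Inside "desert chest": head "chest", modifier "desert".
Inside "wheel mason": head "mason", modifier "wheel".
Putting it together: [[mountain [cedar [desert chest]]] [wheel mason]].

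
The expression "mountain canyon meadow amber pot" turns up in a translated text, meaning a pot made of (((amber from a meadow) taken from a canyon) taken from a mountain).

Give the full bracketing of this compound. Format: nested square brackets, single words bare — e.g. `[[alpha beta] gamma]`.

Overall it is a kind of pot; the modifier is "mountain canyon meadow amber".
Within "mountain canyon meadow amber", the head is "amber" (specifically "canyon meadow amber") and the modifier is "mountain".
Within "canyon meadow amber", the head is "amber" (specifically "meadow amber") and the modifier is "canyon".
Within "meadow amber", the head is "amber" and the modifier is "meadow".
Assembled: [[mountain [canyon [meadow amber]]] pot].

[[mountain [canyon [meadow amber]]] pot]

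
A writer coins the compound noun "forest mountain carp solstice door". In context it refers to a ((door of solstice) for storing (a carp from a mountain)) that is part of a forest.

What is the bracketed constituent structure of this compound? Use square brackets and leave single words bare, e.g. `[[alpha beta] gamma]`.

The outermost head in the paraphrase is "door" (specifically "mountain carp solstice door"), modified by "forest".
Within "mountain carp solstice door", the head is "door" (specifically "solstice door") and the modifier is "mountain carp".
Within "mountain carp", the head is "carp" and the modifier is "mountain".
Within "solstice door", the head is "door" and the modifier is "solstice".
Assembled: [forest [[mountain carp] [solstice door]]].

[forest [[mountain carp] [solstice door]]]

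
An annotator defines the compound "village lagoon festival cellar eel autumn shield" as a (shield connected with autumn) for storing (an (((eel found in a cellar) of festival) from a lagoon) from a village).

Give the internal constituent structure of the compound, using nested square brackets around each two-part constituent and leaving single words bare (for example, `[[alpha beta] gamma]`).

[[village [lagoon [festival [cellar eel]]]] [autumn shield]]

Whole compound: head "shield" (specifically "autumn shield"), modifier "village lagoon festival cellar eel".
Inside "village lagoon festival cellar eel": head "eel" (specifically "lagoon festival cellar eel"), modifier "village".
Inside "lagoon festival cellar eel": head "eel" (specifically "festival cellar eel"), modifier "lagoon".
Inside "festival cellar eel": head "eel" (specifically "cellar eel"), modifier "festival".
Inside "cellar eel": head "eel", modifier "cellar".
Inside "autumn shield": head "shield", modifier "autumn".
So the structure is [[village [lagoon [festival [cellar eel]]]] [autumn shield]].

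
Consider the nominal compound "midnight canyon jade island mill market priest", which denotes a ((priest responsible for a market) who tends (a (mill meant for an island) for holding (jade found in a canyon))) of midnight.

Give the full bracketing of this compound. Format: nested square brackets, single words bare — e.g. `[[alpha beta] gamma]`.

[midnight [[[canyon jade] [island mill]] [market priest]]]

The outermost head in the paraphrase is "priest" (specifically "canyon jade island mill market priest"), modified by "midnight".
"canyon jade island mill market priest" → head "priest" (specifically "market priest"), modifier "canyon jade island mill".
"canyon jade island mill" → head "mill" (specifically "island mill"), modifier "canyon jade".
"canyon jade" → head "jade", modifier "canyon".
"island mill" → head "mill", modifier "island".
"market priest" → head "priest", modifier "market".
Putting it together: [midnight [[[canyon jade] [island mill]] [market priest]]].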